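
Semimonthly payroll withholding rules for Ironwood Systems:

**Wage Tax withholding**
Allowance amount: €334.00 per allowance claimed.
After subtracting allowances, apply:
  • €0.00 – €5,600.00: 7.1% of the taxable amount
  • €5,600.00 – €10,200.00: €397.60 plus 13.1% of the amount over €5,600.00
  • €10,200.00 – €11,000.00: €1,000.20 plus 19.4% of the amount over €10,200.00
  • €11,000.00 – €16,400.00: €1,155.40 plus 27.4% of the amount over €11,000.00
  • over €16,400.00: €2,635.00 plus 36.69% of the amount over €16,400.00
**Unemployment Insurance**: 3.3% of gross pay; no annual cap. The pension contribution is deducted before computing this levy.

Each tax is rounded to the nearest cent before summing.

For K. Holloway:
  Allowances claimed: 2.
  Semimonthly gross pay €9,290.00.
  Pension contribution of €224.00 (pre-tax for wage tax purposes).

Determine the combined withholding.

Wage Tax: taxable = €9,290.00 − €224.00 − 2×€334.00 = €8,398.00
  €397.60 + 13.1% × (€8,398.00 − €5,600.00) = €397.60 + 13.1% × €2,798.00 = €764.14
Unemployment Insurance: 3.3% × €9,066.00 = €299.18
Total: €764.14 + €299.18 = €1,063.32

€1,063.32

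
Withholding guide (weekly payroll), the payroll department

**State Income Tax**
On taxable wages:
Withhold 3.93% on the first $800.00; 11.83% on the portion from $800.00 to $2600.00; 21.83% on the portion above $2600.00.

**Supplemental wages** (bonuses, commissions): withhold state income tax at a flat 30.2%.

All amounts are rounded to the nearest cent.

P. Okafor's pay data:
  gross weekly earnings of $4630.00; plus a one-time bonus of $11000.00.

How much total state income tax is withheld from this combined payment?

$4009.53

State Income Tax: taxable = $4630.00
  $244.38 + 21.83% × ($4630.00 − $2600.00) = $244.38 + 21.83% × $2030.00 = $687.53
Supplemental (30.2% flat on bonus): 30.2% × $11000.00 = $3322.00
Total state income tax: $687.53 + $3322.00 = $4009.53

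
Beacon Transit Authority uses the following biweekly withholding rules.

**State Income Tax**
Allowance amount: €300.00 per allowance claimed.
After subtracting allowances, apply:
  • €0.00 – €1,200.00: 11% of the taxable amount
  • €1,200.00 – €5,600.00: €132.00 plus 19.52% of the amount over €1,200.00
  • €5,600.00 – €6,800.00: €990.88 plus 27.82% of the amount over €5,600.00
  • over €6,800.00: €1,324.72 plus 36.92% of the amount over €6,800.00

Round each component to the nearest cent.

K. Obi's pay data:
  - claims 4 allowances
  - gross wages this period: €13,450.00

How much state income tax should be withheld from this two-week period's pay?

State Income Tax: taxable = €13,450.00 − 4×€300.00 = €12,250.00
  €1,324.72 + 36.92% × (€12,250.00 − €6,800.00) = €1,324.72 + 36.92% × €5,450.00 = €3,336.86

€3,336.86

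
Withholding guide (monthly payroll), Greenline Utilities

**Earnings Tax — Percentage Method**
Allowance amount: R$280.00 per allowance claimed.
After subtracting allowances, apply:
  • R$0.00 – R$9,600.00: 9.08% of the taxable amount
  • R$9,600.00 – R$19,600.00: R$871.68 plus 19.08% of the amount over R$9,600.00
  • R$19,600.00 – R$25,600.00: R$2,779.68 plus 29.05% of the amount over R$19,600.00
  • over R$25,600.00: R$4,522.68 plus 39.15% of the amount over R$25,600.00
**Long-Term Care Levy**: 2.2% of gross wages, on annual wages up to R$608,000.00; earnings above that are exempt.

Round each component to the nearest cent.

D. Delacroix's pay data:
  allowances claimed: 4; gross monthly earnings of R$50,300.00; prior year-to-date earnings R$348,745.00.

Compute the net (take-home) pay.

Earnings Tax: taxable = R$50,300.00 − 4×R$280.00 = R$49,180.00
  R$4,522.68 + 39.15% × (R$49,180.00 − R$25,600.00) = R$4,522.68 + 39.15% × R$23,580.00 = R$13,754.25
Long-Term Care Levy: 2.2% × R$50,300.00 = R$1,106.60
Total withheld: R$13,754.25 + R$1,106.60 = R$14,860.85
Net pay: R$50,300.00 − R$14,860.85 = R$35,439.15

R$35,439.15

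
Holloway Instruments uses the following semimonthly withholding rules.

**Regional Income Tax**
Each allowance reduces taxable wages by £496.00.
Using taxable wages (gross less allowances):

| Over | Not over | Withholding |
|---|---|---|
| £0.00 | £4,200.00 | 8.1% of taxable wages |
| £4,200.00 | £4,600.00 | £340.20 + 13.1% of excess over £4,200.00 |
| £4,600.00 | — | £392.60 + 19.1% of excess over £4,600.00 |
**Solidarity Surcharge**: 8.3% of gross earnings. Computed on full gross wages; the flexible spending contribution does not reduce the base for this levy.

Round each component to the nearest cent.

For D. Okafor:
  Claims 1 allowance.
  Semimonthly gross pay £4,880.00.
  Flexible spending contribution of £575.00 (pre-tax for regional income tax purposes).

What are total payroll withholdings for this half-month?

£713.57

Regional Income Tax: taxable = £4,880.00 − £575.00 − 1×£496.00 = £3,809.00
  8.1% × £3,809.00 = £308.53
Solidarity Surcharge: 8.3% × £4,880.00 = £405.04
Total: £308.53 + £405.04 = £713.57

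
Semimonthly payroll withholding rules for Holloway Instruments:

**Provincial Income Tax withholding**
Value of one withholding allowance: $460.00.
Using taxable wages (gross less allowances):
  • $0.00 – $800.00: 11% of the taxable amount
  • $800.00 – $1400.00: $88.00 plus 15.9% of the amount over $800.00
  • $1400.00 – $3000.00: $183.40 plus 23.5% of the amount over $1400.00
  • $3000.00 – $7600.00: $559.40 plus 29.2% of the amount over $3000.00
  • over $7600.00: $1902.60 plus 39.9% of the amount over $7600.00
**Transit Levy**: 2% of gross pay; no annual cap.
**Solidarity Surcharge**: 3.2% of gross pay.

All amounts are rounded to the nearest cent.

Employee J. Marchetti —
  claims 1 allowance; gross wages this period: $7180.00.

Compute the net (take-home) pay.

$5161.00

Provincial Income Tax: taxable = $7180.00 − 1×$460.00 = $6720.00
  $559.40 + 29.2% × ($6720.00 − $3000.00) = $559.40 + 29.2% × $3720.00 = $1645.64
Transit Levy: 2% × $7180.00 = $143.60
Solidarity Surcharge: 3.2% × $7180.00 = $229.76
Total withheld: $1645.64 + $143.60 + $229.76 = $2019.00
Net pay: $7180.00 − $2019.00 = $5161.00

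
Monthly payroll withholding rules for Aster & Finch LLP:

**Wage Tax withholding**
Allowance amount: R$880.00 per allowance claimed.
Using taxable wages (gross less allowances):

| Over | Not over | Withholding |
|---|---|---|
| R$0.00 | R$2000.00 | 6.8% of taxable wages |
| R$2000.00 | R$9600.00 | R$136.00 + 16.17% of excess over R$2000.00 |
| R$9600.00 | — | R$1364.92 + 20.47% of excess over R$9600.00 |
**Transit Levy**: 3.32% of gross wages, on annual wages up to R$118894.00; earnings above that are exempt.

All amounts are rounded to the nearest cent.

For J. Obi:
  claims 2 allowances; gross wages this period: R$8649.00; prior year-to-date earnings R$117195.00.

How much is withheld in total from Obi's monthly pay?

R$982.96

Wage Tax: taxable = R$8649.00 − 2×R$880.00 = R$6889.00
  R$136.00 + 16.17% × (R$6889.00 − R$2000.00) = R$136.00 + 16.17% × R$4889.00 = R$926.55
Transit Levy: cap R$118894.00 − YTD R$117195.00 = R$1699.00 subject; 3.32% × R$1699.00 = R$56.41
Total: R$926.55 + R$56.41 = R$982.96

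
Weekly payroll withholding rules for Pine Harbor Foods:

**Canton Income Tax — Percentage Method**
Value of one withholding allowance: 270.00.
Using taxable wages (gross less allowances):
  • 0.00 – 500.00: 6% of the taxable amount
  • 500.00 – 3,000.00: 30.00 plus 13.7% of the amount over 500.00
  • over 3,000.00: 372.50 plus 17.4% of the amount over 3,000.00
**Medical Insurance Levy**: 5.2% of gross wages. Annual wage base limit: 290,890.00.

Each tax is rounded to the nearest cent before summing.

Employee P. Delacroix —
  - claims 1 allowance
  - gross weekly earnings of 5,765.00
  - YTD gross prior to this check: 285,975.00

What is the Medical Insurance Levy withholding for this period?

Medical Insurance Levy: cap 290,890.00 − YTD 285,975.00 = 4,915.00 subject; 5.2% × 4,915.00 = 255.58

255.58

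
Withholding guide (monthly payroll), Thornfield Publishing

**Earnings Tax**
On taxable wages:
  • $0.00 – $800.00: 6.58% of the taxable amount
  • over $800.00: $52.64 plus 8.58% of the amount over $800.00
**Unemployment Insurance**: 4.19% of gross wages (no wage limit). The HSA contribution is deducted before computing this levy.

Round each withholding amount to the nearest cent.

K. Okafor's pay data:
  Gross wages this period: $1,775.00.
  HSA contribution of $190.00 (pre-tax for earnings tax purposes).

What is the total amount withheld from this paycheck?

$186.40

Earnings Tax: taxable = $1,775.00 − $190.00 = $1,585.00
  $52.64 + 8.58% × ($1,585.00 − $800.00) = $52.64 + 8.58% × $785.00 = $119.99
Unemployment Insurance: 4.19% × $1,585.00 = $66.41
Total: $119.99 + $66.41 = $186.40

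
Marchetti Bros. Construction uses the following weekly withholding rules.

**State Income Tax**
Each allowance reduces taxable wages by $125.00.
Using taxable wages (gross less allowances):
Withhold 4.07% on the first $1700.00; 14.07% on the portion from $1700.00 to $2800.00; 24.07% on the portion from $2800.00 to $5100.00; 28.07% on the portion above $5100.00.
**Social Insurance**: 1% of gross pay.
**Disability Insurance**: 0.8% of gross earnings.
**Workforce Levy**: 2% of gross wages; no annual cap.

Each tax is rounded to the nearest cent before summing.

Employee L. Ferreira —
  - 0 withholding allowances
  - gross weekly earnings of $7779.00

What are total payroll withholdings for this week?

$1825.17

State Income Tax: taxable = $7779.00
  $777.57 + 28.07% × ($7779.00 − $5100.00) = $777.57 + 28.07% × $2679.00 = $1529.57
Social Insurance: 1% × $7779.00 = $77.79
Disability Insurance: 0.8% × $7779.00 = $62.23
Workforce Levy: 2% × $7779.00 = $155.58
Total: $1529.57 + $77.79 + $62.23 + $155.58 = $1825.17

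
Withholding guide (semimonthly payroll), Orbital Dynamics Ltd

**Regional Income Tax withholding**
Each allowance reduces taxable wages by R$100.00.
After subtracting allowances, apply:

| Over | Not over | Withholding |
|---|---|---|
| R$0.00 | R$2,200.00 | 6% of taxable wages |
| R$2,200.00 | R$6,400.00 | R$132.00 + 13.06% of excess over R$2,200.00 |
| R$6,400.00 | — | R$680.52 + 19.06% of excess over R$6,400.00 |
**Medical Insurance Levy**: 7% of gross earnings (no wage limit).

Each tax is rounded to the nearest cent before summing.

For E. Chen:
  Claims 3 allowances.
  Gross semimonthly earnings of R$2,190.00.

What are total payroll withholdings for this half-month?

Regional Income Tax: taxable = R$2,190.00 − 3×R$100.00 = R$1,890.00
  6% × R$1,890.00 = R$113.40
Medical Insurance Levy: 7% × R$2,190.00 = R$153.30
Total: R$113.40 + R$153.30 = R$266.70

R$266.70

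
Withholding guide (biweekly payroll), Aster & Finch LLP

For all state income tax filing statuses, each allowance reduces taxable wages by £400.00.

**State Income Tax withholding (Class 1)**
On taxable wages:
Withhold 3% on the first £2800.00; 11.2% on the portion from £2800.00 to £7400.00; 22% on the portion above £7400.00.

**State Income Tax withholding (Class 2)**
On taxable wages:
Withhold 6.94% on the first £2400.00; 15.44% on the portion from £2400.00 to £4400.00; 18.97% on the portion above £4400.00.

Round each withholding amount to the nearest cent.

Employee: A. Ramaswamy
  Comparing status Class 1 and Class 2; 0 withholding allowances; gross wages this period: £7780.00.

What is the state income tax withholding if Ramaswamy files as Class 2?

State Income Tax (Class 2): taxable = £7780.00
  £475.36 + 18.97% × (£7780.00 − £4400.00) = £475.36 + 18.97% × £3380.00 = £1116.55

£1116.55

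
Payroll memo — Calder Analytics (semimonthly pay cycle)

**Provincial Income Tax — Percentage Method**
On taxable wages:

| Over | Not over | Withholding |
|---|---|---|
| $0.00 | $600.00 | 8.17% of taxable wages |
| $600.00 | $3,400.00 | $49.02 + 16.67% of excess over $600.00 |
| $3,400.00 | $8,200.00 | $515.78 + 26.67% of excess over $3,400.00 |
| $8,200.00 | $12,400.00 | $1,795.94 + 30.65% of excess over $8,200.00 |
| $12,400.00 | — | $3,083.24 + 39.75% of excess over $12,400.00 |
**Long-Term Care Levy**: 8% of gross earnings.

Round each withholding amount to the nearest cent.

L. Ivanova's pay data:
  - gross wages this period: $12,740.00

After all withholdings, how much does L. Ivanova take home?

Provincial Income Tax: taxable = $12,740.00
  $3,083.24 + 39.75% × ($12,740.00 − $12,400.00) = $3,083.24 + 39.75% × $340.00 = $3,218.39
Long-Term Care Levy: 8% × $12,740.00 = $1,019.20
Total withheld: $3,218.39 + $1,019.20 = $4,237.59
Net pay: $12,740.00 − $4,237.59 = $8,502.41

$8,502.41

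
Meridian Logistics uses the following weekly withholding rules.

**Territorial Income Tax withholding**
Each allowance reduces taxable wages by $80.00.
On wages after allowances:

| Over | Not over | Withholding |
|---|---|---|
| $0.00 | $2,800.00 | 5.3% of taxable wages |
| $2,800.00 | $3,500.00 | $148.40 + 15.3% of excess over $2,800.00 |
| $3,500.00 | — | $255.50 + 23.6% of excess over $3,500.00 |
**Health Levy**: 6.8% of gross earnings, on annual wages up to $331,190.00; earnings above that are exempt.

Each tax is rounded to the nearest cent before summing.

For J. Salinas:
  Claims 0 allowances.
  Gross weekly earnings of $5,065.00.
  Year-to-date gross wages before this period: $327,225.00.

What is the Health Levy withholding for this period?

Health Levy: cap $331,190.00 − YTD $327,225.00 = $3,965.00 subject; 6.8% × $3,965.00 = $269.62

$269.62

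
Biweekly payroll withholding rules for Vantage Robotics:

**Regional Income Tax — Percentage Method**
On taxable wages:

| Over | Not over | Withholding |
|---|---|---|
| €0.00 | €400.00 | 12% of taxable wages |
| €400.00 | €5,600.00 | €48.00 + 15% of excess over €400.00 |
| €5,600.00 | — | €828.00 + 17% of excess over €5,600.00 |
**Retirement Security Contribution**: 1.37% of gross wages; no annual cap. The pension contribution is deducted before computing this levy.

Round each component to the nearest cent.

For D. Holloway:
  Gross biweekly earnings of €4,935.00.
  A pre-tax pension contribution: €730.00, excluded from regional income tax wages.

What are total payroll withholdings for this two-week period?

€676.36

Regional Income Tax: taxable = €4,935.00 − €730.00 = €4,205.00
  €48.00 + 15% × (€4,205.00 − €400.00) = €48.00 + 15% × €3,805.00 = €618.75
Retirement Security Contribution: 1.37% × €4,205.00 = €57.61
Total: €618.75 + €57.61 = €676.36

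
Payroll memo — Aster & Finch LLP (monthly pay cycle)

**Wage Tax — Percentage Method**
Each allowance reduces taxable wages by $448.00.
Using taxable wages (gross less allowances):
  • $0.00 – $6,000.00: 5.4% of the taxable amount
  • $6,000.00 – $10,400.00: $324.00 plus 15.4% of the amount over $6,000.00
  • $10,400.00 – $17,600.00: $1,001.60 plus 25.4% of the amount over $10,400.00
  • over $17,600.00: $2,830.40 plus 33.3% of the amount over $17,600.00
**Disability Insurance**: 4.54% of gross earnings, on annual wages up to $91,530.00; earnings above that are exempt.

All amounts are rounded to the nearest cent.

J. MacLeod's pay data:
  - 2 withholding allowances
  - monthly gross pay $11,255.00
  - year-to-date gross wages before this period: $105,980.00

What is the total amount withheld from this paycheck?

Wage Tax: taxable = $11,255.00 − 2×$448.00 = $10,359.00
  $324.00 + 15.4% × ($10,359.00 − $6,000.00) = $324.00 + 15.4% × $4,359.00 = $995.29
Disability Insurance: YTD $105,980.00 ≥ cap $91,530.00 → $0.00
Total: $995.29 + $0.00 = $995.29

$995.29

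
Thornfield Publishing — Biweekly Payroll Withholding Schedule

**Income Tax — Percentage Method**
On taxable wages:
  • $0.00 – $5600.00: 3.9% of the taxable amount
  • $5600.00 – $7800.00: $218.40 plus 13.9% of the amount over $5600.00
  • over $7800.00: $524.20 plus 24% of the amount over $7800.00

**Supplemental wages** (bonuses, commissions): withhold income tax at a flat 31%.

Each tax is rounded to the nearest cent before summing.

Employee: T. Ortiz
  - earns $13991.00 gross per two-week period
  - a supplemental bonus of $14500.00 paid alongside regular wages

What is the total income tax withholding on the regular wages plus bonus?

Income Tax: taxable = $13991.00
  $524.20 + 24% × ($13991.00 − $7800.00) = $524.20 + 24% × $6191.00 = $2010.04
Supplemental (31% flat on bonus): 31% × $14500.00 = $4495.00
Total income tax: $2010.04 + $4495.00 = $6505.04

$6505.04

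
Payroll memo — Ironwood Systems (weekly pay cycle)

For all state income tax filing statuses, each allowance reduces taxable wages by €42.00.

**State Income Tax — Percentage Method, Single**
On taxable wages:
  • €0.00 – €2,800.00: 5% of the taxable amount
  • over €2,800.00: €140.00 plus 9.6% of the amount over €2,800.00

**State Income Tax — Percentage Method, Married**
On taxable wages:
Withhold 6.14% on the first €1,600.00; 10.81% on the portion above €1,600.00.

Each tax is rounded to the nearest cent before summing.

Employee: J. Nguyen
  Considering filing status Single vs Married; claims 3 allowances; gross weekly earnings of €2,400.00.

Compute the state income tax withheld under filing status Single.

€113.70

State Income Tax (Single): taxable = €2,400.00 − 3×€42.00 = €2,274.00
  5% × €2,274.00 = €113.70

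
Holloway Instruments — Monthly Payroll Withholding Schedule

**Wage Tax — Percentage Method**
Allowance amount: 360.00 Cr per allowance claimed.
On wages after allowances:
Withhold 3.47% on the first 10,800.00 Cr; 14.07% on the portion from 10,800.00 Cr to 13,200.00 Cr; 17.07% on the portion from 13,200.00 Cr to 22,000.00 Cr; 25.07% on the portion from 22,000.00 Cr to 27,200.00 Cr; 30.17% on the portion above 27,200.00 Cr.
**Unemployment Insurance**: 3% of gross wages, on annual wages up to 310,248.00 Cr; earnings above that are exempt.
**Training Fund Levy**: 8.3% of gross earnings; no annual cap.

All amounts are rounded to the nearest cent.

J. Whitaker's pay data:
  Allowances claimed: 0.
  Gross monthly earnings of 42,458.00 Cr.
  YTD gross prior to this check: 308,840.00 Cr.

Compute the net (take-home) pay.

Wage Tax: taxable = 42,458.00 Cr
  3,518.24 Cr + 30.17% × (42,458.00 Cr − 27,200.00 Cr) = 3,518.24 Cr + 30.17% × 15,258.00 Cr = 8,121.58 Cr
Unemployment Insurance: cap 310,248.00 Cr − YTD 308,840.00 Cr = 1,408.00 Cr subject; 3% × 1,408.00 Cr = 42.24 Cr
Training Fund Levy: 8.3% × 42,458.00 Cr = 3,524.01 Cr
Total withheld: 8,121.58 Cr + 42.24 Cr + 3,524.01 Cr = 11,687.83 Cr
Net pay: 42,458.00 Cr − 11,687.83 Cr = 30,770.17 Cr

30,770.17 Cr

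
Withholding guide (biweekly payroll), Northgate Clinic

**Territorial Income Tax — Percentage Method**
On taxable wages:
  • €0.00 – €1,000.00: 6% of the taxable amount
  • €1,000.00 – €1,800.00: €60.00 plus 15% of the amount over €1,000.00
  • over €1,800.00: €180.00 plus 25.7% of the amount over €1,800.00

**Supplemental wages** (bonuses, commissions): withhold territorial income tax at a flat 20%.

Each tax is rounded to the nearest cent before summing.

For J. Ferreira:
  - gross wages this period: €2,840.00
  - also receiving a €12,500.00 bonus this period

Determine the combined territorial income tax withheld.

€2,947.28

Territorial Income Tax: taxable = €2,840.00
  €180.00 + 25.7% × (€2,840.00 − €1,800.00) = €180.00 + 25.7% × €1,040.00 = €447.28
Supplemental (20% flat on bonus): 20% × €12,500.00 = €2,500.00
Total territorial income tax: €447.28 + €2,500.00 = €2,947.28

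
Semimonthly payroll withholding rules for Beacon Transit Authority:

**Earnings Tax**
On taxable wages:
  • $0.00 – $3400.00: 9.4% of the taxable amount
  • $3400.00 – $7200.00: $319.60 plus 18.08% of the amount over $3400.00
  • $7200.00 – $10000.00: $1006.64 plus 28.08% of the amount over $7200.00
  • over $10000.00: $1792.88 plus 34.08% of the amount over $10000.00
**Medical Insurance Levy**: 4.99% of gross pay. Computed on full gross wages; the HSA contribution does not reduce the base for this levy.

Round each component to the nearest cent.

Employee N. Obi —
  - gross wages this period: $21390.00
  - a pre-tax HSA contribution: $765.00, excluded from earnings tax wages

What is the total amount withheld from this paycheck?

$6481.24

Earnings Tax: taxable = $21390.00 − $765.00 = $20625.00
  $1792.88 + 34.08% × ($20625.00 − $10000.00) = $1792.88 + 34.08% × $10625.00 = $5413.88
Medical Insurance Levy: 4.99% × $21390.00 = $1067.36
Total: $5413.88 + $1067.36 = $6481.24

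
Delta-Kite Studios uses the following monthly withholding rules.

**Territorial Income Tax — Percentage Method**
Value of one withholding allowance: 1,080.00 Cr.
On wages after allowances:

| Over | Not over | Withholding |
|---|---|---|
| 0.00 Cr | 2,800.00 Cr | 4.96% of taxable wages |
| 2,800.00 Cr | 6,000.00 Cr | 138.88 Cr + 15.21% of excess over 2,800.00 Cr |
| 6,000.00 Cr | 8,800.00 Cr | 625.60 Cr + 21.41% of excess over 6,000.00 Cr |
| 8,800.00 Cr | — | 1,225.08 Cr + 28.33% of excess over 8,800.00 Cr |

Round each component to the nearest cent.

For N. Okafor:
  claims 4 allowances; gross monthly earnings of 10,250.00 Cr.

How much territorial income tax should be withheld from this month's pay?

Territorial Income Tax: taxable = 10,250.00 Cr − 4×1,080.00 Cr = 5,930.00 Cr
  138.88 Cr + 15.21% × (5,930.00 Cr − 2,800.00 Cr) = 138.88 Cr + 15.21% × 3,130.00 Cr = 614.95 Cr

614.95 Cr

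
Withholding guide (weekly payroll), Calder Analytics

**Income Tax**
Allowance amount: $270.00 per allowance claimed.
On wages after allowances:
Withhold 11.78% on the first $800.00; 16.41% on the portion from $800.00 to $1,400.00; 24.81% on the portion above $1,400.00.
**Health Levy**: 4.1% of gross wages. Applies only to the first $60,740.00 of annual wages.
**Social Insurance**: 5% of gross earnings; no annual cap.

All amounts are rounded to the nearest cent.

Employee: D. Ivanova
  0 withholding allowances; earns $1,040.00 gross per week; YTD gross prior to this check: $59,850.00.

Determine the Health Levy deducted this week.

Health Levy: cap $60,740.00 − YTD $59,850.00 = $890.00 subject; 4.1% × $890.00 = $36.49

$36.49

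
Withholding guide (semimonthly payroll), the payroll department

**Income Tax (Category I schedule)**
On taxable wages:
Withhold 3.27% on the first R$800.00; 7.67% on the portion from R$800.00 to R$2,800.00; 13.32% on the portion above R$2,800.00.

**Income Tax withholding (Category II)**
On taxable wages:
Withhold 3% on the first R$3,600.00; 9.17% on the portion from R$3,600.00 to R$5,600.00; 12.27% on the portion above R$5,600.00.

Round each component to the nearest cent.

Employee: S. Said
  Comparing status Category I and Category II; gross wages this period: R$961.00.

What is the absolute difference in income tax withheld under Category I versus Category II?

Income Tax (Category I): taxable = R$961.00
  R$26.16 + 7.67% × (R$961.00 − R$800.00) = R$26.16 + 7.67% × R$161.00 = R$38.51
Income Tax (Category II): taxable = R$961.00
  3% × R$961.00 = R$28.83
Difference: |R$38.51 − R$28.83| = R$9.68 (higher under Category I)

R$9.68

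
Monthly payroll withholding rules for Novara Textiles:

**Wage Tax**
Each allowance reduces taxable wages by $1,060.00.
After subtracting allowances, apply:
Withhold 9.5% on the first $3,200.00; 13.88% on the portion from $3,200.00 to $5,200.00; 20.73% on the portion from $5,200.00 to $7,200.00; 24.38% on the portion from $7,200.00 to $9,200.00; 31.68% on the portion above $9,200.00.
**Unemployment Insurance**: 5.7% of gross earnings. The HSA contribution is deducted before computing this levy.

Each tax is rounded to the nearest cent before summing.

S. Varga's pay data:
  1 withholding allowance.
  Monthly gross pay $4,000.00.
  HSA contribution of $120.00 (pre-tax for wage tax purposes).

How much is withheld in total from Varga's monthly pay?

$489.06

Wage Tax: taxable = $4,000.00 − $120.00 − 1×$1,060.00 = $2,820.00
  9.5% × $2,820.00 = $267.90
Unemployment Insurance: 5.7% × $3,880.00 = $221.16
Total: $267.90 + $221.16 = $489.06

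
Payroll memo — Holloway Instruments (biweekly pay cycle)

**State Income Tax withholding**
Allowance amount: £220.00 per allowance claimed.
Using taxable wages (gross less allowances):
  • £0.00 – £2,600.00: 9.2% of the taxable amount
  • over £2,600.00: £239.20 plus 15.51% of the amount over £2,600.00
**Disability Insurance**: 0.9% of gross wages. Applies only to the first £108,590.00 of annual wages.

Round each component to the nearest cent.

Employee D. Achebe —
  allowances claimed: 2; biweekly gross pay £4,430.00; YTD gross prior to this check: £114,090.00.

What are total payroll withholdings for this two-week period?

State Income Tax: taxable = £4,430.00 − 2×£220.00 = £3,990.00
  £239.20 + 15.51% × (£3,990.00 − £2,600.00) = £239.20 + 15.51% × £1,390.00 = £454.79
Disability Insurance: YTD £114,090.00 ≥ cap £108,590.00 → £0.00
Total: £454.79 + £0.00 = £454.79

£454.79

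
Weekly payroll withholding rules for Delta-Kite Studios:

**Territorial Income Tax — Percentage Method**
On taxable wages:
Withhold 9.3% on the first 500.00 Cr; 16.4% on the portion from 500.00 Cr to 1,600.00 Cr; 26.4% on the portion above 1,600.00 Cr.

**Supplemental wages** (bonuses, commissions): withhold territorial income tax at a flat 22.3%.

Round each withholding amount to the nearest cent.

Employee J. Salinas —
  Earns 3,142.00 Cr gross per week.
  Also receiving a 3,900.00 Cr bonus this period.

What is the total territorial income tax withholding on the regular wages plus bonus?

1,503.69 Cr

Territorial Income Tax: taxable = 3,142.00 Cr
  226.90 Cr + 26.4% × (3,142.00 Cr − 1,600.00 Cr) = 226.90 Cr + 26.4% × 1,542.00 Cr = 633.99 Cr
Supplemental (22.3% flat on bonus): 22.3% × 3,900.00 Cr = 869.70 Cr
Total territorial income tax: 633.99 Cr + 869.70 Cr = 1,503.69 Cr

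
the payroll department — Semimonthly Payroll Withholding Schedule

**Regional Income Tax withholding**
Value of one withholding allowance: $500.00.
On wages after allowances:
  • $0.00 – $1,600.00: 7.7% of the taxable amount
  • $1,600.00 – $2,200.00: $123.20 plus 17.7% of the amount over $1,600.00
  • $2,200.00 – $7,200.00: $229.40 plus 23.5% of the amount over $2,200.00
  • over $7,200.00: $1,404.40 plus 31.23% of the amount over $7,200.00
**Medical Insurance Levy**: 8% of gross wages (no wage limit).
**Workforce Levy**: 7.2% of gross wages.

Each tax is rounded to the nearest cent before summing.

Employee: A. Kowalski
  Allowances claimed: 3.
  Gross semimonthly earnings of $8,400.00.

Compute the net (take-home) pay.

Regional Income Tax: taxable = $8,400.00 − 3×$500.00 = $6,900.00
  $229.40 + 23.5% × ($6,900.00 − $2,200.00) = $229.40 + 23.5% × $4,700.00 = $1,333.90
Medical Insurance Levy: 8% × $8,400.00 = $672.00
Workforce Levy: 7.2% × $8,400.00 = $604.80
Total withheld: $1,333.90 + $672.00 + $604.80 = $2,610.70
Net pay: $8,400.00 − $2,610.70 = $5,789.30

$5,789.30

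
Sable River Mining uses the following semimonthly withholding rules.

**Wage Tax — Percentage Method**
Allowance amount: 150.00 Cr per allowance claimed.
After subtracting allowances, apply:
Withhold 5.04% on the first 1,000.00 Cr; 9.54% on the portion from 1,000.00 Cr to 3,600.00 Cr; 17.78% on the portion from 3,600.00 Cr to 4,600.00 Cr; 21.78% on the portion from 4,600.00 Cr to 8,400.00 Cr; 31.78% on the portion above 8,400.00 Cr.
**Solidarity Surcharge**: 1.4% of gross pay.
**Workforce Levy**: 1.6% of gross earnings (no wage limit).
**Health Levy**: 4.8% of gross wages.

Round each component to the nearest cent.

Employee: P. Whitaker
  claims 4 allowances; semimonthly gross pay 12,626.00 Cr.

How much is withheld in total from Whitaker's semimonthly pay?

Wage Tax: taxable = 12,626.00 Cr − 4×150.00 Cr = 12,026.00 Cr
  1,303.88 Cr + 31.78% × (12,026.00 Cr − 8,400.00 Cr) = 1,303.88 Cr + 31.78% × 3,626.00 Cr = 2,456.22 Cr
Solidarity Surcharge: 1.4% × 12,626.00 Cr = 176.76 Cr
Workforce Levy: 1.6% × 12,626.00 Cr = 202.02 Cr
Health Levy: 4.8% × 12,626.00 Cr = 606.05 Cr
Total: 2,456.22 Cr + 176.76 Cr + 202.02 Cr + 606.05 Cr = 3,441.05 Cr

3,441.05 Cr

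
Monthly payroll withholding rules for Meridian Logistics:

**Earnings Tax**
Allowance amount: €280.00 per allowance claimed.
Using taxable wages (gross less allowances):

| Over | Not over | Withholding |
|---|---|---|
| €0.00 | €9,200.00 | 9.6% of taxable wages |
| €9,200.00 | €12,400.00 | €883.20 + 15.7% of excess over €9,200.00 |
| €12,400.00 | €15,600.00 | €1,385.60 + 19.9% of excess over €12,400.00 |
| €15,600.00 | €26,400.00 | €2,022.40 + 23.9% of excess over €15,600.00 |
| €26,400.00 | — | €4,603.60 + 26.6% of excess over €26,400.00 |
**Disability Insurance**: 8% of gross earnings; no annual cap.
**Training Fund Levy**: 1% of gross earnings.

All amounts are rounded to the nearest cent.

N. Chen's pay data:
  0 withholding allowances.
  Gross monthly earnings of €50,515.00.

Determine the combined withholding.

Earnings Tax: taxable = €50,515.00
  €4,603.60 + 26.6% × (€50,515.00 − €26,400.00) = €4,603.60 + 26.6% × €24,115.00 = €11,018.19
Disability Insurance: 8% × €50,515.00 = €4,041.20
Training Fund Levy: 1% × €50,515.00 = €505.15
Total: €11,018.19 + €4,041.20 + €505.15 = €15,564.54

€15,564.54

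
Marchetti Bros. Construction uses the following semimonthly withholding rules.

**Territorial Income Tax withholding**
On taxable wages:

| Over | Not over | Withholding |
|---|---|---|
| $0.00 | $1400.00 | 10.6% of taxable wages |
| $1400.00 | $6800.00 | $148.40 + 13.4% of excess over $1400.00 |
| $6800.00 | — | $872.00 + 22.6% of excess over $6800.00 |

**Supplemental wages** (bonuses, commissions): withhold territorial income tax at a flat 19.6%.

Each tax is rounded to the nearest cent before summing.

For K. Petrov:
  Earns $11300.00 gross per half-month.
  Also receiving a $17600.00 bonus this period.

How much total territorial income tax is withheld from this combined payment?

Territorial Income Tax: taxable = $11300.00
  $872.00 + 22.6% × ($11300.00 − $6800.00) = $872.00 + 22.6% × $4500.00 = $1889.00
Supplemental (19.6% flat on bonus): 19.6% × $17600.00 = $3449.60
Total territorial income tax: $1889.00 + $3449.60 = $5338.60

$5338.60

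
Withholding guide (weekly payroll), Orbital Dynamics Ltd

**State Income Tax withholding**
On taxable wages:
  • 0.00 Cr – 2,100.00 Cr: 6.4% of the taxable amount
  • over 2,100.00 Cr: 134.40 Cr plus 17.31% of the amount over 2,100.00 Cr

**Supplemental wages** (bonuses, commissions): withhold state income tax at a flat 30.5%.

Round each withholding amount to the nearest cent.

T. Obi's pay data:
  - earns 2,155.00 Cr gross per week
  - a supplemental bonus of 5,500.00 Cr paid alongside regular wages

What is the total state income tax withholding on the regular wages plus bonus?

1,821.42 Cr

State Income Tax: taxable = 2,155.00 Cr
  134.40 Cr + 17.31% × (2,155.00 Cr − 2,100.00 Cr) = 134.40 Cr + 17.31% × 55.00 Cr = 143.92 Cr
Supplemental (30.5% flat on bonus): 30.5% × 5,500.00 Cr = 1,677.50 Cr
Total state income tax: 143.92 Cr + 1,677.50 Cr = 1,821.42 Cr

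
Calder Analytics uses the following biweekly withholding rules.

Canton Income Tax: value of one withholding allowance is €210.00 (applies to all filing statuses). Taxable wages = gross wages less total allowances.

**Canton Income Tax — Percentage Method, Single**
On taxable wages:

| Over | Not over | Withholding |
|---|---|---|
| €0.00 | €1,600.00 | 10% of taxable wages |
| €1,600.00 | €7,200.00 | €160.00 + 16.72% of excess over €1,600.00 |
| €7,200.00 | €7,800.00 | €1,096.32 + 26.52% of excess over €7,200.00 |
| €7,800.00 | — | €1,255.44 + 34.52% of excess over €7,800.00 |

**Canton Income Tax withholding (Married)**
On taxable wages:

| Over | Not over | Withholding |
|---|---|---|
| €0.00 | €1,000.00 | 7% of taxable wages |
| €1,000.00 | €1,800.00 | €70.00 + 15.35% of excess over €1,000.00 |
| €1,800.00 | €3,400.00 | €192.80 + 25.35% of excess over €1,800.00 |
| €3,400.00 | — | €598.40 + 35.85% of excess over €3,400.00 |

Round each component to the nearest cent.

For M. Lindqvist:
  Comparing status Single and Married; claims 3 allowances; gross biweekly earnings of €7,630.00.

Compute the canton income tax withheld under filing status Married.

€1,889.00

Canton Income Tax (Married): taxable = €7,630.00 − 3×€210.00 = €7,000.00
  €598.40 + 35.85% × (€7,000.00 − €3,400.00) = €598.40 + 35.85% × €3,600.00 = €1,889.00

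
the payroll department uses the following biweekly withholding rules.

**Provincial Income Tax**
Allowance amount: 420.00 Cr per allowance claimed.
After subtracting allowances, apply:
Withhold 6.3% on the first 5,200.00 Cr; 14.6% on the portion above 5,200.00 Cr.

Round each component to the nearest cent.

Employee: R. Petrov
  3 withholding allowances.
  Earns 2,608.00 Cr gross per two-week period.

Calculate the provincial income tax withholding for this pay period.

Provincial Income Tax: taxable = 2,608.00 Cr − 3×420.00 Cr = 1,348.00 Cr
  6.3% × 1,348.00 Cr = 84.92 Cr

84.92 Cr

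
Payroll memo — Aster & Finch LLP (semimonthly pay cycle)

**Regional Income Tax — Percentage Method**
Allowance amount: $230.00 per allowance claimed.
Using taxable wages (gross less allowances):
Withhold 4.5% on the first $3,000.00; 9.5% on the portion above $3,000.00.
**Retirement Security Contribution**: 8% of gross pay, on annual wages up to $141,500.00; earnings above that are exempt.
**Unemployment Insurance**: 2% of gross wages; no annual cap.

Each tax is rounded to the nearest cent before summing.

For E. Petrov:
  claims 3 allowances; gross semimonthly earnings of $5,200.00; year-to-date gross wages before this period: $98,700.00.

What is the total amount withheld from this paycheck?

$798.45

Regional Income Tax: taxable = $5,200.00 − 3×$230.00 = $4,510.00
  $135.00 + 9.5% × ($4,510.00 − $3,000.00) = $135.00 + 9.5% × $1,510.00 = $278.45
Retirement Security Contribution: 8% × $5,200.00 = $416.00
Unemployment Insurance: 2% × $5,200.00 = $104.00
Total: $278.45 + $416.00 + $104.00 = $798.45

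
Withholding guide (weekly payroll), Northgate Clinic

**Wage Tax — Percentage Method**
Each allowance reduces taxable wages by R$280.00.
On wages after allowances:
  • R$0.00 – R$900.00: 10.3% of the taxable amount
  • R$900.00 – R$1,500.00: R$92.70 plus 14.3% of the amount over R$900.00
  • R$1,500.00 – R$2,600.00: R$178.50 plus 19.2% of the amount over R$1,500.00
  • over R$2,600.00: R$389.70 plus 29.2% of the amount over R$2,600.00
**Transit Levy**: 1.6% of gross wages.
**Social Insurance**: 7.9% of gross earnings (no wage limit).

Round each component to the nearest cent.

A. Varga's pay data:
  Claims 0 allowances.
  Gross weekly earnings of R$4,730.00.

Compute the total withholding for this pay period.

R$1,461.01

Wage Tax: taxable = R$4,730.00
  R$389.70 + 29.2% × (R$4,730.00 − R$2,600.00) = R$389.70 + 29.2% × R$2,130.00 = R$1,011.66
Transit Levy: 1.6% × R$4,730.00 = R$75.68
Social Insurance: 7.9% × R$4,730.00 = R$373.67
Total: R$1,011.66 + R$75.68 + R$373.67 = R$1,461.01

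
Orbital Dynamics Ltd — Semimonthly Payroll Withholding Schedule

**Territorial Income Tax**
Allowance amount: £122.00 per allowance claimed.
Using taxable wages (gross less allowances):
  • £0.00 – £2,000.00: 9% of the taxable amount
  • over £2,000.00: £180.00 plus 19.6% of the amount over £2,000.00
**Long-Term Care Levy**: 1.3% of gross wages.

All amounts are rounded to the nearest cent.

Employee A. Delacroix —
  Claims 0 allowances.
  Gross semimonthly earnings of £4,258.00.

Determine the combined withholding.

£677.92

Territorial Income Tax: taxable = £4,258.00
  £180.00 + 19.6% × (£4,258.00 − £2,000.00) = £180.00 + 19.6% × £2,258.00 = £622.57
Long-Term Care Levy: 1.3% × £4,258.00 = £55.35
Total: £622.57 + £55.35 = £677.92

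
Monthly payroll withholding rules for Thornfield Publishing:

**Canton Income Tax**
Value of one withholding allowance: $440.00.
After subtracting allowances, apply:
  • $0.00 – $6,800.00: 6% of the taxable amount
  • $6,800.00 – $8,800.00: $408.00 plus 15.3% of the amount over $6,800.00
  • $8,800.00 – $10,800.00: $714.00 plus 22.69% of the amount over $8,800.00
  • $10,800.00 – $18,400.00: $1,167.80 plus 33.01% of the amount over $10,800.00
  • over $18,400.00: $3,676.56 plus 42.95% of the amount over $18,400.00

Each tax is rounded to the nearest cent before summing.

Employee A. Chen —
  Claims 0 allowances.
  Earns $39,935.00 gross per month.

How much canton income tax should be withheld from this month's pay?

Canton Income Tax: taxable = $39,935.00
  $3,676.56 + 42.95% × ($39,935.00 − $18,400.00) = $3,676.56 + 42.95% × $21,535.00 = $12,925.84

$12,925.84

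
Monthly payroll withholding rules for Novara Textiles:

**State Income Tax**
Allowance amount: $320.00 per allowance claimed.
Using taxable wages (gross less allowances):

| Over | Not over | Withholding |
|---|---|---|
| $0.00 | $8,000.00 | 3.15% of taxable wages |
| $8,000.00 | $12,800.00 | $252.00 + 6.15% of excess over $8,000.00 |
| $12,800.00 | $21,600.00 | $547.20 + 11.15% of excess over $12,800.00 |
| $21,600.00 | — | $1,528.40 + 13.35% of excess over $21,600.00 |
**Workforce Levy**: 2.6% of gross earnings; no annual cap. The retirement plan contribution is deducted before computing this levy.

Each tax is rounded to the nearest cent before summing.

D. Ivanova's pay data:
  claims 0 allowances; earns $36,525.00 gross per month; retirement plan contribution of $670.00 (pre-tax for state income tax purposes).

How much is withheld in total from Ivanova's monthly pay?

State Income Tax: taxable = $36,525.00 − $670.00 = $35,855.00
  $1,528.40 + 13.35% × ($35,855.00 − $21,600.00) = $1,528.40 + 13.35% × $14,255.00 = $3,431.44
Workforce Levy: 2.6% × $35,855.00 = $932.23
Total: $3,431.44 + $932.23 = $4,363.67

$4,363.67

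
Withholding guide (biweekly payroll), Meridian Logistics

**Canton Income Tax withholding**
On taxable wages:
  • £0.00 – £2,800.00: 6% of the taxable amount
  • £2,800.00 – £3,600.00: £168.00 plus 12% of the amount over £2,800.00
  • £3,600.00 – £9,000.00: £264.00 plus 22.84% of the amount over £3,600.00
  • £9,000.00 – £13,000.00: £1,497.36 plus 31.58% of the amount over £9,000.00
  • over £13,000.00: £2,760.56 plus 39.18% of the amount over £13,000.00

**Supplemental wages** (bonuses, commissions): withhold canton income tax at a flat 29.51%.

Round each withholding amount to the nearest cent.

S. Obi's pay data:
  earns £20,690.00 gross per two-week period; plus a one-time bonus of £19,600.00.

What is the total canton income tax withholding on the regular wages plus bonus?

Canton Income Tax: taxable = £20,690.00
  £2,760.56 + 39.18% × (£20,690.00 − £13,000.00) = £2,760.56 + 39.18% × £7,690.00 = £5,773.50
Supplemental (29.51% flat on bonus): 29.51% × £19,600.00 = £5,783.96
Total canton income tax: £5,773.50 + £5,783.96 = £11,557.46

£11,557.46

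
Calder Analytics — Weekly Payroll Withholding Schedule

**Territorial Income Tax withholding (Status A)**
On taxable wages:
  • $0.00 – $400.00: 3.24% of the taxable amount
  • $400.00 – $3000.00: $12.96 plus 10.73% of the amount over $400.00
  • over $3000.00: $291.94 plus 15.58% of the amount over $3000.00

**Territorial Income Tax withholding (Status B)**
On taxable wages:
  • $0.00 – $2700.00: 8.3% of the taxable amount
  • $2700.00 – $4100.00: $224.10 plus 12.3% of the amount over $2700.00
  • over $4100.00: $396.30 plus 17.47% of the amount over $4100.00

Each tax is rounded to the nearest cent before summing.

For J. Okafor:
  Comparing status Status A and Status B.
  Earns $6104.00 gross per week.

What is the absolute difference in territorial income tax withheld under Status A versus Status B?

Territorial Income Tax (Status A): taxable = $6104.00
  $291.94 + 15.58% × ($6104.00 − $3000.00) = $291.94 + 15.58% × $3104.00 = $775.54
Territorial Income Tax (Status B): taxable = $6104.00
  $396.30 + 17.47% × ($6104.00 − $4100.00) = $396.30 + 17.47% × $2004.00 = $746.40
Difference: |$775.54 − $746.40| = $29.14 (higher under Status A)

$29.14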